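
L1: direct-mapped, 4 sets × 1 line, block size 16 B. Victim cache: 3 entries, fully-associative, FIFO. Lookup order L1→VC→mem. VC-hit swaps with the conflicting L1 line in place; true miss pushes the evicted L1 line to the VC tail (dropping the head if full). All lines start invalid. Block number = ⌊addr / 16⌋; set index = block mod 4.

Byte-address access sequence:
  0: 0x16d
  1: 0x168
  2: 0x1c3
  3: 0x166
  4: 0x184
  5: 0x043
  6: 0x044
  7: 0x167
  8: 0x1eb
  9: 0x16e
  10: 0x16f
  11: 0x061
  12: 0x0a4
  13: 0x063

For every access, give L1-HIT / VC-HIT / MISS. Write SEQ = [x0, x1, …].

SEQ = [MISS, L1-HIT, MISS, L1-HIT, MISS, MISS, L1-HIT, L1-HIT, MISS, VC-HIT, L1-HIT, MISS, MISS, VC-HIT]

0: 0x16d (blk 22, set 2) → MISS  vc=[]
1: 0x168 (blk 22, set 2) → L1-HIT  vc=[]
2: 0x1c3 (blk 28, set 0) → MISS  vc=[]
3: 0x166 (blk 22, set 2) → L1-HIT  vc=[]
4: 0x184 (blk 24, set 0) → MISS  vc=[28]
5: 0x43 (blk 4, set 0) → MISS  vc=[28, 24]
6: 0x44 (blk 4, set 0) → L1-HIT  vc=[28, 24]
7: 0x167 (blk 22, set 2) → L1-HIT  vc=[28, 24]
8: 0x1eb (blk 30, set 2) → MISS  vc=[28, 24, 22]
9: 0x16e (blk 22, set 2) → VC-HIT  vc=[28, 24, 30]
10: 0x16f (blk 22, set 2) → L1-HIT  vc=[28, 24, 30]
11: 0x61 (blk 6, set 2) → MISS  vc=[24, 30, 22]
12: 0xa4 (blk 10, set 2) → MISS  vc=[30, 22, 6]
13: 0x63 (blk 6, set 2) → VC-HIT  vc=[30, 22, 10]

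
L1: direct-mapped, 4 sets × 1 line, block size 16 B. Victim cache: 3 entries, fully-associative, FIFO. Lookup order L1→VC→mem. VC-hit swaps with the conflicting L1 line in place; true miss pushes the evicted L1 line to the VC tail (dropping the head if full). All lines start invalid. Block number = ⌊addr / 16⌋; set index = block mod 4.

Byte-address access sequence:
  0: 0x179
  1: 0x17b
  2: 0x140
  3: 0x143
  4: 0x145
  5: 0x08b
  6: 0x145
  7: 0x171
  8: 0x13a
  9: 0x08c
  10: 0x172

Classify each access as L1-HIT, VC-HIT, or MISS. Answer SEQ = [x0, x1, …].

SEQ = [MISS, L1-HIT, MISS, L1-HIT, L1-HIT, MISS, VC-HIT, L1-HIT, MISS, VC-HIT, VC-HIT]

0: 0x179 (blk 23, set 3) → MISS  vc=[]
1: 0x17b (blk 23, set 3) → L1-HIT  vc=[]
2: 0x140 (blk 20, set 0) → MISS  vc=[]
3: 0x143 (blk 20, set 0) → L1-HIT  vc=[]
4: 0x145 (blk 20, set 0) → L1-HIT  vc=[]
5: 0x8b (blk 8, set 0) → MISS  vc=[20]
6: 0x145 (blk 20, set 0) → VC-HIT  vc=[8]
7: 0x171 (blk 23, set 3) → L1-HIT  vc=[8]
8: 0x13a (blk 19, set 3) → MISS  vc=[8, 23]
9: 0x8c (blk 8, set 0) → VC-HIT  vc=[20, 23]
10: 0x172 (blk 23, set 3) → VC-HIT  vc=[20, 19]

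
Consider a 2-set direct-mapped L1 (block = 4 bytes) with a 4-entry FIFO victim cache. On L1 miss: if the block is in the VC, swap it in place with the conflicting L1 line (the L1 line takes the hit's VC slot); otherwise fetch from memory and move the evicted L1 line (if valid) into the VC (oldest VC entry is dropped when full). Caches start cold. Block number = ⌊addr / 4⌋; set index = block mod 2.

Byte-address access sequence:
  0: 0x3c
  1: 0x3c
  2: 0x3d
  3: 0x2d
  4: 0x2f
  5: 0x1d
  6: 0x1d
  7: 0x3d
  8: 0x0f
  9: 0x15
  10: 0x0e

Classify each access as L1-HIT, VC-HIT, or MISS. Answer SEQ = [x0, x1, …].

  [0] addr=0x3c blk=15 s=1: MISS | VC []
  [1] addr=0x3c blk=15 s=1: L1-HIT | VC []
  [2] addr=0x3d blk=15 s=1: L1-HIT | VC []
  [3] addr=0x2d blk=11 s=1: MISS | VC [15]
  [4] addr=0x2f blk=11 s=1: L1-HIT | VC [15]
  [5] addr=0x1d blk=7 s=1: MISS | VC [15, 11]
  [6] addr=0x1d blk=7 s=1: L1-HIT | VC [15, 11]
  [7] addr=0x3d blk=15 s=1: VC-HIT | VC [7, 11]
  [8] addr=0xf blk=3 s=1: MISS | VC [7, 11, 15]
  [9] addr=0x15 blk=5 s=1: MISS | VC [7, 11, 15, 3]
  [10] addr=0xe blk=3 s=1: VC-HIT | VC [7, 11, 15, 5]

SEQ = [MISS, L1-HIT, L1-HIT, MISS, L1-HIT, MISS, L1-HIT, VC-HIT, MISS, MISS, VC-HIT]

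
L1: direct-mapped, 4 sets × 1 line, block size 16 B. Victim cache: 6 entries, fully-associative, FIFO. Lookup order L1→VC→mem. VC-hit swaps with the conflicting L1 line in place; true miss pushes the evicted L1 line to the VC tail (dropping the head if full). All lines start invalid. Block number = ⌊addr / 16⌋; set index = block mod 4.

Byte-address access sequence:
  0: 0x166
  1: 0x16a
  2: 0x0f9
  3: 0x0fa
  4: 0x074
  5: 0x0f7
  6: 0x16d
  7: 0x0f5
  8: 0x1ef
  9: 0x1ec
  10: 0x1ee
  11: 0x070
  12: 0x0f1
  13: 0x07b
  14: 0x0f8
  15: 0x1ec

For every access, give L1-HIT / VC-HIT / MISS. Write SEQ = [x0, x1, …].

  [0] addr=0x166 blk=22 s=2: MISS | VC []
  [1] addr=0x16a blk=22 s=2: L1-HIT | VC []
  [2] addr=0xf9 blk=15 s=3: MISS | VC []
  [3] addr=0xfa blk=15 s=3: L1-HIT | VC []
  [4] addr=0x74 blk=7 s=3: MISS | VC [15]
  [5] addr=0xf7 blk=15 s=3: VC-HIT | VC [7]
  [6] addr=0x16d blk=22 s=2: L1-HIT | VC [7]
  [7] addr=0xf5 blk=15 s=3: L1-HIT | VC [7]
  [8] addr=0x1ef blk=30 s=2: MISS | VC [7, 22]
  [9] addr=0x1ec blk=30 s=2: L1-HIT | VC [7, 22]
  [10] addr=0x1ee blk=30 s=2: L1-HIT | VC [7, 22]
  [11] addr=0x70 blk=7 s=3: VC-HIT | VC [15, 22]
  [12] addr=0xf1 blk=15 s=3: VC-HIT | VC [7, 22]
  [13] addr=0x7b blk=7 s=3: VC-HIT | VC [15, 22]
  [14] addr=0xf8 blk=15 s=3: VC-HIT | VC [7, 22]
  [15] addr=0x1ec blk=30 s=2: L1-HIT | VC [7, 22]

SEQ = [MISS, L1-HIT, MISS, L1-HIT, MISS, VC-HIT, L1-HIT, L1-HIT, MISS, L1-HIT, L1-HIT, VC-HIT, VC-HIT, VC-HIT, VC-HIT, L1-HIT]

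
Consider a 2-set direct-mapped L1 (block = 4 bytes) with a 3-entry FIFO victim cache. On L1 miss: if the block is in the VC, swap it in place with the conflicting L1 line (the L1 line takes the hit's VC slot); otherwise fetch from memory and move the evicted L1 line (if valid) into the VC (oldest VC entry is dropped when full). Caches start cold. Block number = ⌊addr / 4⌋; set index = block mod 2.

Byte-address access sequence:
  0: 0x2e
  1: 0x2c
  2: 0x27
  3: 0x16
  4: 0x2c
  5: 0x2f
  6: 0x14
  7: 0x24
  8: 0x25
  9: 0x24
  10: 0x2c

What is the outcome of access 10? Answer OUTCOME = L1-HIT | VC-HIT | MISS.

OUTCOME = VC-HIT

0: 0x2e (blk 11, set 1) → MISS  vc=[]
1: 0x2c (blk 11, set 1) → L1-HIT  vc=[]
2: 0x27 (blk 9, set 1) → MISS  vc=[11]
3: 0x16 (blk 5, set 1) → MISS  vc=[11, 9]
4: 0x2c (blk 11, set 1) → VC-HIT  vc=[5, 9]
5: 0x2f (blk 11, set 1) → L1-HIT  vc=[5, 9]
6: 0x14 (blk 5, set 1) → VC-HIT  vc=[11, 9]
7: 0x24 (blk 9, set 1) → VC-HIT  vc=[11, 5]
8: 0x25 (blk 9, set 1) → L1-HIT  vc=[11, 5]
9: 0x24 (blk 9, set 1) → L1-HIT  vc=[11, 5]
10: 0x2c (blk 11, set 1) → VC-HIT  vc=[9, 5]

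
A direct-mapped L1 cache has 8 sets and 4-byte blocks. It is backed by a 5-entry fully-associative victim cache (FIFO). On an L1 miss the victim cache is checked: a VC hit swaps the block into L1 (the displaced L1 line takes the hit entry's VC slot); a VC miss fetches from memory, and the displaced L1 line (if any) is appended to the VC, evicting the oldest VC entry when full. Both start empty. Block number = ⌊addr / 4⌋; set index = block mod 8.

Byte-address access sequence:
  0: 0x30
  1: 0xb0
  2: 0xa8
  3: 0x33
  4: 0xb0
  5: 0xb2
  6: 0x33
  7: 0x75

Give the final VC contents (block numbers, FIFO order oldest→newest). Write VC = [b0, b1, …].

  [0] addr=0x30 blk=12 s=4: MISS | VC []
  [1] addr=0xb0 blk=44 s=4: MISS | VC [12]
  [2] addr=0xa8 blk=42 s=2: MISS | VC [12]
  [3] addr=0x33 blk=12 s=4: VC-HIT | VC [44]
  [4] addr=0xb0 blk=44 s=4: VC-HIT | VC [12]
  [5] addr=0xb2 blk=44 s=4: L1-HIT | VC [12]
  [6] addr=0x33 blk=12 s=4: VC-HIT | VC [44]
  [7] addr=0x75 blk=29 s=5: MISS | VC [44]

VC = [44]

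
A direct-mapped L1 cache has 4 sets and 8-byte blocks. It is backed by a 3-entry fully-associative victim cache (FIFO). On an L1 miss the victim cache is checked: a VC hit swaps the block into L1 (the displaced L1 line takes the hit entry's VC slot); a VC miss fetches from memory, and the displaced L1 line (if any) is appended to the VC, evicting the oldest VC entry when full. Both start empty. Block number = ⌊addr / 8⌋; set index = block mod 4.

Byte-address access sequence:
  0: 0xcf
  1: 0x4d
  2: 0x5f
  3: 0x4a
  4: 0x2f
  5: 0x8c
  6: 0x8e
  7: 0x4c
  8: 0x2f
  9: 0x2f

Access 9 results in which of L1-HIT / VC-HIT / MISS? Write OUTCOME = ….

OUTCOME = L1-HIT

#0 0xcf→b25/s1 MISS; vc=[]
#1 0x4d→b9/s1 MISS; vc=[25]
#2 0x5f→b11/s3 MISS; vc=[25]
#3 0x4a→b9/s1 L1-HIT; vc=[25]
#4 0x2f→b5/s1 MISS; vc=[25,9]
#5 0x8c→b17/s1 MISS; vc=[25,9,5]
#6 0x8e→b17/s1 L1-HIT; vc=[25,9,5]
#7 0x4c→b9/s1 VC-HIT; vc=[25,17,5]
#8 0x2f→b5/s1 VC-HIT; vc=[25,17,9]
#9 0x2f→b5/s1 L1-HIT; vc=[25,17,9]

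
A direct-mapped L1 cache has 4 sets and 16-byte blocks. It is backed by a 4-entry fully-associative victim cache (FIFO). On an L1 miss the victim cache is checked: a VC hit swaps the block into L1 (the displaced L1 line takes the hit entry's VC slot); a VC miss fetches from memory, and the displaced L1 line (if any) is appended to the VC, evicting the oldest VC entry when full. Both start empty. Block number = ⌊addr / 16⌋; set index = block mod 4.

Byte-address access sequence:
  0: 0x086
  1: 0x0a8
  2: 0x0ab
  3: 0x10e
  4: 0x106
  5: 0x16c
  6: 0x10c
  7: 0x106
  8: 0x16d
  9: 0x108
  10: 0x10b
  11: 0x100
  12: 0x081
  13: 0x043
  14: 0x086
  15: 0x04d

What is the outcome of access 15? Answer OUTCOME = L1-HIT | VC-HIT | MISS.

OUTCOME = VC-HIT

  [0] addr=0x86 blk=8 s=0: MISS | VC []
  [1] addr=0xa8 blk=10 s=2: MISS | VC []
  [2] addr=0xab blk=10 s=2: L1-HIT | VC []
  [3] addr=0x10e blk=16 s=0: MISS | VC [8]
  [4] addr=0x106 blk=16 s=0: L1-HIT | VC [8]
  [5] addr=0x16c blk=22 s=2: MISS | VC [8, 10]
  [6] addr=0x10c blk=16 s=0: L1-HIT | VC [8, 10]
  [7] addr=0x106 blk=16 s=0: L1-HIT | VC [8, 10]
  [8] addr=0x16d blk=22 s=2: L1-HIT | VC [8, 10]
  [9] addr=0x108 blk=16 s=0: L1-HIT | VC [8, 10]
  [10] addr=0x10b blk=16 s=0: L1-HIT | VC [8, 10]
  [11] addr=0x100 blk=16 s=0: L1-HIT | VC [8, 10]
  [12] addr=0x81 blk=8 s=0: VC-HIT | VC [16, 10]
  [13] addr=0x43 blk=4 s=0: MISS | VC [16, 10, 8]
  [14] addr=0x86 blk=8 s=0: VC-HIT | VC [16, 10, 4]
  [15] addr=0x4d blk=4 s=0: VC-HIT | VC [16, 10, 8]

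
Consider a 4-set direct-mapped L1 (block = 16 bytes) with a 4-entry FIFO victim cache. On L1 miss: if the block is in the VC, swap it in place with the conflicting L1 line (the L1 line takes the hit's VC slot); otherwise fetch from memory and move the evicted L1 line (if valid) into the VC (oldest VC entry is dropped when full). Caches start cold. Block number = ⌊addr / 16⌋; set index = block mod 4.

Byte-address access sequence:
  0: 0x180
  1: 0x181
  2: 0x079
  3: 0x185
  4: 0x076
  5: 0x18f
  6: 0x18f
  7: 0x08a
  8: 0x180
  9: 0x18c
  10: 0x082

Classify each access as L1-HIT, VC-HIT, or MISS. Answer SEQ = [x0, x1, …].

SEQ = [MISS, L1-HIT, MISS, L1-HIT, L1-HIT, L1-HIT, L1-HIT, MISS, VC-HIT, L1-HIT, VC-HIT]

  [0] addr=0x180 blk=24 s=0: MISS | VC []
  [1] addr=0x181 blk=24 s=0: L1-HIT | VC []
  [2] addr=0x79 blk=7 s=3: MISS | VC []
  [3] addr=0x185 blk=24 s=0: L1-HIT | VC []
  [4] addr=0x76 blk=7 s=3: L1-HIT | VC []
  [5] addr=0x18f blk=24 s=0: L1-HIT | VC []
  [6] addr=0x18f blk=24 s=0: L1-HIT | VC []
  [7] addr=0x8a blk=8 s=0: MISS | VC [24]
  [8] addr=0x180 blk=24 s=0: VC-HIT | VC [8]
  [9] addr=0x18c blk=24 s=0: L1-HIT | VC [8]
  [10] addr=0x82 blk=8 s=0: VC-HIT | VC [24]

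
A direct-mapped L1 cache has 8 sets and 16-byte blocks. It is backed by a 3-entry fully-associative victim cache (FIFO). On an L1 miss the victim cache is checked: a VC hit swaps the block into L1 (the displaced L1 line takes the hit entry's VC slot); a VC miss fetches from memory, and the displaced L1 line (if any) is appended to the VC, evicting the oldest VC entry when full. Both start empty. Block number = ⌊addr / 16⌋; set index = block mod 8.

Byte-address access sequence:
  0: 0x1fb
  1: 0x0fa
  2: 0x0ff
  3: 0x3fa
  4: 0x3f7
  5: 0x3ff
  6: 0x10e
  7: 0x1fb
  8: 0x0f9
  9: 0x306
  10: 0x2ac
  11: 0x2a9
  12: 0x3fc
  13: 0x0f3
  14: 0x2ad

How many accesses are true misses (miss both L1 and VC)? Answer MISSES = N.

MISSES = 6

#0 0x1fb→b31/s7 MISS; vc=[]
#1 0xfa→b15/s7 MISS; vc=[31]
#2 0xff→b15/s7 L1-HIT; vc=[31]
#3 0x3fa→b63/s7 MISS; vc=[31,15]
#4 0x3f7→b63/s7 L1-HIT; vc=[31,15]
#5 0x3ff→b63/s7 L1-HIT; vc=[31,15]
#6 0x10e→b16/s0 MISS; vc=[31,15]
#7 0x1fb→b31/s7 VC-HIT; vc=[63,15]
#8 0xf9→b15/s7 VC-HIT; vc=[63,31]
#9 0x306→b48/s0 MISS; vc=[63,31,16]
#10 0x2ac→b42/s2 MISS; vc=[63,31,16]
#11 0x2a9→b42/s2 L1-HIT; vc=[63,31,16]
#12 0x3fc→b63/s7 VC-HIT; vc=[15,31,16]
#13 0xf3→b15/s7 VC-HIT; vc=[63,31,16]
#14 0x2ad→b42/s2 L1-HIT; vc=[63,31,16]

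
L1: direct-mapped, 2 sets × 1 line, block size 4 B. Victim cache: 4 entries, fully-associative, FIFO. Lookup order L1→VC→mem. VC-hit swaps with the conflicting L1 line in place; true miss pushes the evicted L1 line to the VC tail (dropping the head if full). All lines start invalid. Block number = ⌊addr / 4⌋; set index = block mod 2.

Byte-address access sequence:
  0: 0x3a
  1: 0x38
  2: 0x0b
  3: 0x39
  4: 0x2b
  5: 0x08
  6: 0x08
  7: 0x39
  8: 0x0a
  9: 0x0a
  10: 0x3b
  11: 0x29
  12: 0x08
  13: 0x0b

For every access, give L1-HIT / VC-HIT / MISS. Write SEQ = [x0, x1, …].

SEQ = [MISS, L1-HIT, MISS, VC-HIT, MISS, VC-HIT, L1-HIT, VC-HIT, VC-HIT, L1-HIT, VC-HIT, VC-HIT, VC-HIT, L1-HIT]

  [0] addr=0x3a blk=14 s=0: MISS | VC []
  [1] addr=0x38 blk=14 s=0: L1-HIT | VC []
  [2] addr=0xb blk=2 s=0: MISS | VC [14]
  [3] addr=0x39 blk=14 s=0: VC-HIT | VC [2]
  [4] addr=0x2b blk=10 s=0: MISS | VC [2, 14]
  [5] addr=0x8 blk=2 s=0: VC-HIT | VC [10, 14]
  [6] addr=0x8 blk=2 s=0: L1-HIT | VC [10, 14]
  [7] addr=0x39 blk=14 s=0: VC-HIT | VC [10, 2]
  [8] addr=0xa blk=2 s=0: VC-HIT | VC [10, 14]
  [9] addr=0xa blk=2 s=0: L1-HIT | VC [10, 14]
  [10] addr=0x3b blk=14 s=0: VC-HIT | VC [10, 2]
  [11] addr=0x29 blk=10 s=0: VC-HIT | VC [14, 2]
  [12] addr=0x8 blk=2 s=0: VC-HIT | VC [14, 10]
  [13] addr=0xb blk=2 s=0: L1-HIT | VC [14, 10]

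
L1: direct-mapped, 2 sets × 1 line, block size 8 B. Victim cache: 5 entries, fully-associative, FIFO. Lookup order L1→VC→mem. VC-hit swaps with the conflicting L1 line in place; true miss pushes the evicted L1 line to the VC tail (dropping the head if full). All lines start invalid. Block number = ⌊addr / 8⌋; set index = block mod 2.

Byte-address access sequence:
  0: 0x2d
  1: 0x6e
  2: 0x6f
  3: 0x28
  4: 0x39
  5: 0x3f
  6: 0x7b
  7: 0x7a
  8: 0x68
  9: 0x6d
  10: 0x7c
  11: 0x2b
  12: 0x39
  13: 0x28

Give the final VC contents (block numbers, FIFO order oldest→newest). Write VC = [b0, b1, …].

VC = [13, 15, 7]

0: 0x2d (blk 5, set 1) → MISS  vc=[]
1: 0x6e (blk 13, set 1) → MISS  vc=[5]
2: 0x6f (blk 13, set 1) → L1-HIT  vc=[5]
3: 0x28 (blk 5, set 1) → VC-HIT  vc=[13]
4: 0x39 (blk 7, set 1) → MISS  vc=[13, 5]
5: 0x3f (blk 7, set 1) → L1-HIT  vc=[13, 5]
6: 0x7b (blk 15, set 1) → MISS  vc=[13, 5, 7]
7: 0x7a (blk 15, set 1) → L1-HIT  vc=[13, 5, 7]
8: 0x68 (blk 13, set 1) → VC-HIT  vc=[15, 5, 7]
9: 0x6d (blk 13, set 1) → L1-HIT  vc=[15, 5, 7]
10: 0x7c (blk 15, set 1) → VC-HIT  vc=[13, 5, 7]
11: 0x2b (blk 5, set 1) → VC-HIT  vc=[13, 15, 7]
12: 0x39 (blk 7, set 1) → VC-HIT  vc=[13, 15, 5]
13: 0x28 (blk 5, set 1) → VC-HIT  vc=[13, 15, 7]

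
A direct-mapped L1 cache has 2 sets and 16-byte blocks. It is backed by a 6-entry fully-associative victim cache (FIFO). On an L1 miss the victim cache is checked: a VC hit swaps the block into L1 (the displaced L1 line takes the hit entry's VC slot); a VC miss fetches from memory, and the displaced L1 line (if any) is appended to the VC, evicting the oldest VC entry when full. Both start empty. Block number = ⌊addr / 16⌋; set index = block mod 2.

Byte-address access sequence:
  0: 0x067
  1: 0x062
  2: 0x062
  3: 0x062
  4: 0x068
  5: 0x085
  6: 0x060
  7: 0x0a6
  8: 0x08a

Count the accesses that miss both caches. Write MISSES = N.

MISSES = 3

#0 0x67→b6/s0 MISS; vc=[]
#1 0x62→b6/s0 L1-HIT; vc=[]
#2 0x62→b6/s0 L1-HIT; vc=[]
#3 0x62→b6/s0 L1-HIT; vc=[]
#4 0x68→b6/s0 L1-HIT; vc=[]
#5 0x85→b8/s0 MISS; vc=[6]
#6 0x60→b6/s0 VC-HIT; vc=[8]
#7 0xa6→b10/s0 MISS; vc=[8,6]
#8 0x8a→b8/s0 VC-HIT; vc=[10,6]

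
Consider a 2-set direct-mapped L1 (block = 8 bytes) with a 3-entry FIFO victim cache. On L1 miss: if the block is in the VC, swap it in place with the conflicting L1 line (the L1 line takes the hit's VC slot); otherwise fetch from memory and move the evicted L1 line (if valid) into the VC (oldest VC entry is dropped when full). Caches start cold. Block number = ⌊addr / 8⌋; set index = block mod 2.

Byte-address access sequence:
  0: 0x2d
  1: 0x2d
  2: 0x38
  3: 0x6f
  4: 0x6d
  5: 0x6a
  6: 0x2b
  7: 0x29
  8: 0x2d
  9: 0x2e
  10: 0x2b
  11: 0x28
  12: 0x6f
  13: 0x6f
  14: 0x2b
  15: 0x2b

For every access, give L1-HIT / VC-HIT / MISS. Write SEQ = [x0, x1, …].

SEQ = [MISS, L1-HIT, MISS, MISS, L1-HIT, L1-HIT, VC-HIT, L1-HIT, L1-HIT, L1-HIT, L1-HIT, L1-HIT, VC-HIT, L1-HIT, VC-HIT, L1-HIT]

  [0] addr=0x2d blk=5 s=1: MISS | VC []
  [1] addr=0x2d blk=5 s=1: L1-HIT | VC []
  [2] addr=0x38 blk=7 s=1: MISS | VC [5]
  [3] addr=0x6f blk=13 s=1: MISS | VC [5, 7]
  [4] addr=0x6d blk=13 s=1: L1-HIT | VC [5, 7]
  [5] addr=0x6a blk=13 s=1: L1-HIT | VC [5, 7]
  [6] addr=0x2b blk=5 s=1: VC-HIT | VC [13, 7]
  [7] addr=0x29 blk=5 s=1: L1-HIT | VC [13, 7]
  [8] addr=0x2d blk=5 s=1: L1-HIT | VC [13, 7]
  [9] addr=0x2e blk=5 s=1: L1-HIT | VC [13, 7]
  [10] addr=0x2b blk=5 s=1: L1-HIT | VC [13, 7]
  [11] addr=0x28 blk=5 s=1: L1-HIT | VC [13, 7]
  [12] addr=0x6f blk=13 s=1: VC-HIT | VC [5, 7]
  [13] addr=0x6f blk=13 s=1: L1-HIT | VC [5, 7]
  [14] addr=0x2b blk=5 s=1: VC-HIT | VC [13, 7]
  [15] addr=0x2b blk=5 s=1: L1-HIT | VC [13, 7]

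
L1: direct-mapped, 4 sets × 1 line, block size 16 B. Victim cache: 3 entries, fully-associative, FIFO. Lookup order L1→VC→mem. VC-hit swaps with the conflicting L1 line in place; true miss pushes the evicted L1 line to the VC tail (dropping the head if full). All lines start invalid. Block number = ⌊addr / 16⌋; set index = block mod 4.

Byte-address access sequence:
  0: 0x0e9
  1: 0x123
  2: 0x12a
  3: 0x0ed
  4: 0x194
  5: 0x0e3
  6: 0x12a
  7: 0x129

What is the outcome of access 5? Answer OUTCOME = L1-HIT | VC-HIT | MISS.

0: 0xe9 (blk 14, set 2) → MISS  vc=[]
1: 0x123 (blk 18, set 2) → MISS  vc=[14]
2: 0x12a (blk 18, set 2) → L1-HIT  vc=[14]
3: 0xed (blk 14, set 2) → VC-HIT  vc=[18]
4: 0x194 (blk 25, set 1) → MISS  vc=[18]
5: 0xe3 (blk 14, set 2) → L1-HIT  vc=[18]
6: 0x12a (blk 18, set 2) → VC-HIT  vc=[14]
7: 0x129 (blk 18, set 2) → L1-HIT  vc=[14]

OUTCOME = L1-HIT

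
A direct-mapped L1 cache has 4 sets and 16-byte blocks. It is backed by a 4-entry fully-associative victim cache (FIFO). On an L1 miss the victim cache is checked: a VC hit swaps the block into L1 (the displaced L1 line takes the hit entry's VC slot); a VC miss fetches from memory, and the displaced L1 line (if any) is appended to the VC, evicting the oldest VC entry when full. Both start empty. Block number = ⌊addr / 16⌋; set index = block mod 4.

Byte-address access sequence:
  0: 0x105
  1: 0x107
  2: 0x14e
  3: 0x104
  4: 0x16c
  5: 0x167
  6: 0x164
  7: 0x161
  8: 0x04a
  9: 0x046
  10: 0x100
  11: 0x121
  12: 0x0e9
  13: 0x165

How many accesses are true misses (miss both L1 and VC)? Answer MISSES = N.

  [0] addr=0x105 blk=16 s=0: MISS | VC []
  [1] addr=0x107 blk=16 s=0: L1-HIT | VC []
  [2] addr=0x14e blk=20 s=0: MISS | VC [16]
  [3] addr=0x104 blk=16 s=0: VC-HIT | VC [20]
  [4] addr=0x16c blk=22 s=2: MISS | VC [20]
  [5] addr=0x167 blk=22 s=2: L1-HIT | VC [20]
  [6] addr=0x164 blk=22 s=2: L1-HIT | VC [20]
  [7] addr=0x161 blk=22 s=2: L1-HIT | VC [20]
  [8] addr=0x4a blk=4 s=0: MISS | VC [20, 16]
  [9] addr=0x46 blk=4 s=0: L1-HIT | VC [20, 16]
  [10] addr=0x100 blk=16 s=0: VC-HIT | VC [20, 4]
  [11] addr=0x121 blk=18 s=2: MISS | VC [20, 4, 22]
  [12] addr=0xe9 blk=14 s=2: MISS | VC [20, 4, 22, 18]
  [13] addr=0x165 blk=22 s=2: VC-HIT | VC [20, 4, 14, 18]

MISSES = 6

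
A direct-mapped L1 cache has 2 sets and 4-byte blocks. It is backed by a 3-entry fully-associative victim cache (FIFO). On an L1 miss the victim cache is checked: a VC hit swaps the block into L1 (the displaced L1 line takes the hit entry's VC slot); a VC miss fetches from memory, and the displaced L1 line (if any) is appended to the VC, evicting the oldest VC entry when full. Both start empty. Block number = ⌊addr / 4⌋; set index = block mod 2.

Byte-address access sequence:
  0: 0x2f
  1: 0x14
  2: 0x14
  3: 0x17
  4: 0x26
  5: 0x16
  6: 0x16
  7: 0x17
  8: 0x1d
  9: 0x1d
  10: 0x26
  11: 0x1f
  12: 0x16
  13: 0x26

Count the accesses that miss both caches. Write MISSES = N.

  [0] addr=0x2f blk=11 s=1: MISS | VC []
  [1] addr=0x14 blk=5 s=1: MISS | VC [11]
  [2] addr=0x14 blk=5 s=1: L1-HIT | VC [11]
  [3] addr=0x17 blk=5 s=1: L1-HIT | VC [11]
  [4] addr=0x26 blk=9 s=1: MISS | VC [11, 5]
  [5] addr=0x16 blk=5 s=1: VC-HIT | VC [11, 9]
  [6] addr=0x16 blk=5 s=1: L1-HIT | VC [11, 9]
  [7] addr=0x17 blk=5 s=1: L1-HIT | VC [11, 9]
  [8] addr=0x1d blk=7 s=1: MISS | VC [11, 9, 5]
  [9] addr=0x1d blk=7 s=1: L1-HIT | VC [11, 9, 5]
  [10] addr=0x26 blk=9 s=1: VC-HIT | VC [11, 7, 5]
  [11] addr=0x1f blk=7 s=1: VC-HIT | VC [11, 9, 5]
  [12] addr=0x16 blk=5 s=1: VC-HIT | VC [11, 9, 7]
  [13] addr=0x26 blk=9 s=1: VC-HIT | VC [11, 5, 7]

MISSES = 4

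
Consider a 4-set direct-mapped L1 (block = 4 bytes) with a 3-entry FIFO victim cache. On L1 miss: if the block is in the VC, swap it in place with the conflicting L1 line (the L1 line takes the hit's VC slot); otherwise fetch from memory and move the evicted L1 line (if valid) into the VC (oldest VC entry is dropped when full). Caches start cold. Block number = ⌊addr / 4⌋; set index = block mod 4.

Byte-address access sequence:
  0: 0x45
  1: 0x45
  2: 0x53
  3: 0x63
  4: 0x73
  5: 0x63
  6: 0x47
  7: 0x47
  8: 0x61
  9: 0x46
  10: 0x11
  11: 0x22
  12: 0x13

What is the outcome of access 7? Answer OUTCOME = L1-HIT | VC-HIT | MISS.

#0 0x45→b17/s1 MISS; vc=[]
#1 0x45→b17/s1 L1-HIT; vc=[]
#2 0x53→b20/s0 MISS; vc=[]
#3 0x63→b24/s0 MISS; vc=[20]
#4 0x73→b28/s0 MISS; vc=[20,24]
#5 0x63→b24/s0 VC-HIT; vc=[20,28]
#6 0x47→b17/s1 L1-HIT; vc=[20,28]
#7 0x47→b17/s1 L1-HIT; vc=[20,28]
#8 0x61→b24/s0 L1-HIT; vc=[20,28]
#9 0x46→b17/s1 L1-HIT; vc=[20,28]
#10 0x11→b4/s0 MISS; vc=[20,28,24]
#11 0x22→b8/s0 MISS; vc=[28,24,4]
#12 0x13→b4/s0 VC-HIT; vc=[28,24,8]

OUTCOME = L1-HIT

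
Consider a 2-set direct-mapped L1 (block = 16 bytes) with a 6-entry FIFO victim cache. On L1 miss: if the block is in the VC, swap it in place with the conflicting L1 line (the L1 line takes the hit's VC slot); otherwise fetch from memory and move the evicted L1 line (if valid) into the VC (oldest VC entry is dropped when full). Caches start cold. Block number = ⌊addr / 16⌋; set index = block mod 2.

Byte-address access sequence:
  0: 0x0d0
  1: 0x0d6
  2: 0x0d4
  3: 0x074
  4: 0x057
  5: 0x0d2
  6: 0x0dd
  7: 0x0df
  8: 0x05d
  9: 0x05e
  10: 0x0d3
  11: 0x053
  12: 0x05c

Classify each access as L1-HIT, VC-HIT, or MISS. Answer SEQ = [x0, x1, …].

SEQ = [MISS, L1-HIT, L1-HIT, MISS, MISS, VC-HIT, L1-HIT, L1-HIT, VC-HIT, L1-HIT, VC-HIT, VC-HIT, L1-HIT]

#0 0xd0→b13/s1 MISS; vc=[]
#1 0xd6→b13/s1 L1-HIT; vc=[]
#2 0xd4→b13/s1 L1-HIT; vc=[]
#3 0x74→b7/s1 MISS; vc=[13]
#4 0x57→b5/s1 MISS; vc=[13,7]
#5 0xd2→b13/s1 VC-HIT; vc=[5,7]
#6 0xdd→b13/s1 L1-HIT; vc=[5,7]
#7 0xdf→b13/s1 L1-HIT; vc=[5,7]
#8 0x5d→b5/s1 VC-HIT; vc=[13,7]
#9 0x5e→b5/s1 L1-HIT; vc=[13,7]
#10 0xd3→b13/s1 VC-HIT; vc=[5,7]
#11 0x53→b5/s1 VC-HIT; vc=[13,7]
#12 0x5c→b5/s1 L1-HIT; vc=[13,7]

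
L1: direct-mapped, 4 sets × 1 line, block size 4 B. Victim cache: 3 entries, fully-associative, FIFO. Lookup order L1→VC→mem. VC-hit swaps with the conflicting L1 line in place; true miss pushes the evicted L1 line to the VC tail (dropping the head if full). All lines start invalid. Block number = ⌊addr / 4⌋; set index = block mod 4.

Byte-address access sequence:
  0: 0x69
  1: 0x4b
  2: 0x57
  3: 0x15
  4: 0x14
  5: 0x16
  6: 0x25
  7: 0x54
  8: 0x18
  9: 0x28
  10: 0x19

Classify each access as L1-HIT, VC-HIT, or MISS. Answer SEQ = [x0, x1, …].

#0 0x69→b26/s2 MISS; vc=[]
#1 0x4b→b18/s2 MISS; vc=[26]
#2 0x57→b21/s1 MISS; vc=[26]
#3 0x15→b5/s1 MISS; vc=[26,21]
#4 0x14→b5/s1 L1-HIT; vc=[26,21]
#5 0x16→b5/s1 L1-HIT; vc=[26,21]
#6 0x25→b9/s1 MISS; vc=[26,21,5]
#7 0x54→b21/s1 VC-HIT; vc=[26,9,5]
#8 0x18→b6/s2 MISS; vc=[9,5,18]
#9 0x28→b10/s2 MISS; vc=[5,18,6]
#10 0x19→b6/s2 VC-HIT; vc=[5,18,10]

SEQ = [MISS, MISS, MISS, MISS, L1-HIT, L1-HIT, MISS, VC-HIT, MISS, MISS, VC-HIT]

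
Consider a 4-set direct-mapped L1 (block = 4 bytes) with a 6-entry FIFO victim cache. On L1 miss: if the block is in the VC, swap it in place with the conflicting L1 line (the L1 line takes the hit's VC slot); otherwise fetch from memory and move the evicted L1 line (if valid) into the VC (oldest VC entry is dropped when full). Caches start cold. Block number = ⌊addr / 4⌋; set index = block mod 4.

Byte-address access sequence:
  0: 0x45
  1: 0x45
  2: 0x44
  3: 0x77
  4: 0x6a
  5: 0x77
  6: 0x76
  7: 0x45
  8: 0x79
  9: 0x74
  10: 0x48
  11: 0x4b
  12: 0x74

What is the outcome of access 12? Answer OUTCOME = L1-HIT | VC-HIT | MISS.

OUTCOME = L1-HIT

0: 0x45 (blk 17, set 1) → MISS  vc=[]
1: 0x45 (blk 17, set 1) → L1-HIT  vc=[]
2: 0x44 (blk 17, set 1) → L1-HIT  vc=[]
3: 0x77 (blk 29, set 1) → MISS  vc=[17]
4: 0x6a (blk 26, set 2) → MISS  vc=[17]
5: 0x77 (blk 29, set 1) → L1-HIT  vc=[17]
6: 0x76 (blk 29, set 1) → L1-HIT  vc=[17]
7: 0x45 (blk 17, set 1) → VC-HIT  vc=[29]
8: 0x79 (blk 30, set 2) → MISS  vc=[29, 26]
9: 0x74 (blk 29, set 1) → VC-HIT  vc=[17, 26]
10: 0x48 (blk 18, set 2) → MISS  vc=[17, 26, 30]
11: 0x4b (blk 18, set 2) → L1-HIT  vc=[17, 26, 30]
12: 0x74 (blk 29, set 1) → L1-HIT  vc=[17, 26, 30]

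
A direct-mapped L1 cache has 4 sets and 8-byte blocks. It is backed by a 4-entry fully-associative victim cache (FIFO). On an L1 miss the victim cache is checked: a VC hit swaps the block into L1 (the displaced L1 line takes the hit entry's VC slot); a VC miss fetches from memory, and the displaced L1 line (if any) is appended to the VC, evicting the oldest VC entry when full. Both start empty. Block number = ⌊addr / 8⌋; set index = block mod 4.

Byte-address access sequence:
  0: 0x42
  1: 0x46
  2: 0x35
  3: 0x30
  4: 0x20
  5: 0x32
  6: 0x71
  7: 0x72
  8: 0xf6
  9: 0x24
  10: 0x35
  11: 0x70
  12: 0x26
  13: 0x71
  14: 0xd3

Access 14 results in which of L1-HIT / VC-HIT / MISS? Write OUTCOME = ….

OUTCOME = MISS

  [0] addr=0x42 blk=8 s=0: MISS | VC []
  [1] addr=0x46 blk=8 s=0: L1-HIT | VC []
  [2] addr=0x35 blk=6 s=2: MISS | VC []
  [3] addr=0x30 blk=6 s=2: L1-HIT | VC []
  [4] addr=0x20 blk=4 s=0: MISS | VC [8]
  [5] addr=0x32 blk=6 s=2: L1-HIT | VC [8]
  [6] addr=0x71 blk=14 s=2: MISS | VC [8, 6]
  [7] addr=0x72 blk=14 s=2: L1-HIT | VC [8, 6]
  [8] addr=0xf6 blk=30 s=2: MISS | VC [8, 6, 14]
  [9] addr=0x24 blk=4 s=0: L1-HIT | VC [8, 6, 14]
  [10] addr=0x35 blk=6 s=2: VC-HIT | VC [8, 30, 14]
  [11] addr=0x70 blk=14 s=2: VC-HIT | VC [8, 30, 6]
  [12] addr=0x26 blk=4 s=0: L1-HIT | VC [8, 30, 6]
  [13] addr=0x71 blk=14 s=2: L1-HIT | VC [8, 30, 6]
  [14] addr=0xd3 blk=26 s=2: MISS | VC [8, 30, 6, 14]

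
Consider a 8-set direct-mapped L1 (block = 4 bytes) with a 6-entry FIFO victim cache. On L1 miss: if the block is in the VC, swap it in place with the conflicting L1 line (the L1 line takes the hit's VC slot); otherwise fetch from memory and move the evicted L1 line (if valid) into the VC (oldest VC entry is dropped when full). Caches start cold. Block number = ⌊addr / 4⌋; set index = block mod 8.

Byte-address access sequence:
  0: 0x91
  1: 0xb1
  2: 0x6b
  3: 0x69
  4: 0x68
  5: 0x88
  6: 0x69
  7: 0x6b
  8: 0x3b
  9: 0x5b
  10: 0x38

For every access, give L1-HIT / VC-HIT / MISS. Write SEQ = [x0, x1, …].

SEQ = [MISS, MISS, MISS, L1-HIT, L1-HIT, MISS, VC-HIT, L1-HIT, MISS, MISS, VC-HIT]

  [0] addr=0x91 blk=36 s=4: MISS | VC []
  [1] addr=0xb1 blk=44 s=4: MISS | VC [36]
  [2] addr=0x6b blk=26 s=2: MISS | VC [36]
  [3] addr=0x69 blk=26 s=2: L1-HIT | VC [36]
  [4] addr=0x68 blk=26 s=2: L1-HIT | VC [36]
  [5] addr=0x88 blk=34 s=2: MISS | VC [36, 26]
  [6] addr=0x69 blk=26 s=2: VC-HIT | VC [36, 34]
  [7] addr=0x6b blk=26 s=2: L1-HIT | VC [36, 34]
  [8] addr=0x3b blk=14 s=6: MISS | VC [36, 34]
  [9] addr=0x5b blk=22 s=6: MISS | VC [36, 34, 14]
  [10] addr=0x38 blk=14 s=6: VC-HIT | VC [36, 34, 22]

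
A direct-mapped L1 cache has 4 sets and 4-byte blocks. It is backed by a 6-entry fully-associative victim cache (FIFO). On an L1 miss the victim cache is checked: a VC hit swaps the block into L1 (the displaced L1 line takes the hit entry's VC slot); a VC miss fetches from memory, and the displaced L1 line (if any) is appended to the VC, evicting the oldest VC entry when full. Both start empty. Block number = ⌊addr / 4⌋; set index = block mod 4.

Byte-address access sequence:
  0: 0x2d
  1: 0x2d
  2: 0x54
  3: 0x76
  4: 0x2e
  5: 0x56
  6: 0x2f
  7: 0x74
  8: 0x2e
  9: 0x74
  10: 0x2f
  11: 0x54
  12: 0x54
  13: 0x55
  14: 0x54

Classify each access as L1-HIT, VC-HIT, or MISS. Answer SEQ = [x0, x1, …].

SEQ = [MISS, L1-HIT, MISS, MISS, L1-HIT, VC-HIT, L1-HIT, VC-HIT, L1-HIT, L1-HIT, L1-HIT, VC-HIT, L1-HIT, L1-HIT, L1-HIT]

0: 0x2d (blk 11, set 3) → MISS  vc=[]
1: 0x2d (blk 11, set 3) → L1-HIT  vc=[]
2: 0x54 (blk 21, set 1) → MISS  vc=[]
3: 0x76 (blk 29, set 1) → MISS  vc=[21]
4: 0x2e (blk 11, set 3) → L1-HIT  vc=[21]
5: 0x56 (blk 21, set 1) → VC-HIT  vc=[29]
6: 0x2f (blk 11, set 3) → L1-HIT  vc=[29]
7: 0x74 (blk 29, set 1) → VC-HIT  vc=[21]
8: 0x2e (blk 11, set 3) → L1-HIT  vc=[21]
9: 0x74 (blk 29, set 1) → L1-HIT  vc=[21]
10: 0x2f (blk 11, set 3) → L1-HIT  vc=[21]
11: 0x54 (blk 21, set 1) → VC-HIT  vc=[29]
12: 0x54 (blk 21, set 1) → L1-HIT  vc=[29]
13: 0x55 (blk 21, set 1) → L1-HIT  vc=[29]
14: 0x54 (blk 21, set 1) → L1-HIT  vc=[29]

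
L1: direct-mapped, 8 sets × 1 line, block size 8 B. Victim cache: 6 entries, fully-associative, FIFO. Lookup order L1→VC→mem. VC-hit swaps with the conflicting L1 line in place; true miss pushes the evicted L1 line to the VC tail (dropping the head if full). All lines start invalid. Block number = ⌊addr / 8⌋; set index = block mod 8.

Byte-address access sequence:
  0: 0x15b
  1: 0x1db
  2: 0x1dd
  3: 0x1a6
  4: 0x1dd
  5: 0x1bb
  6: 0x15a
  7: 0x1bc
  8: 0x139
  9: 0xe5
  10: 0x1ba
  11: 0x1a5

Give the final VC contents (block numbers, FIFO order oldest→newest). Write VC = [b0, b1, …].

VC = [59, 39, 28]

  [0] addr=0x15b blk=43 s=3: MISS | VC []
  [1] addr=0x1db blk=59 s=3: MISS | VC [43]
  [2] addr=0x1dd blk=59 s=3: L1-HIT | VC [43]
  [3] addr=0x1a6 blk=52 s=4: MISS | VC [43]
  [4] addr=0x1dd blk=59 s=3: L1-HIT | VC [43]
  [5] addr=0x1bb blk=55 s=7: MISS | VC [43]
  [6] addr=0x15a blk=43 s=3: VC-HIT | VC [59]
  [7] addr=0x1bc blk=55 s=7: L1-HIT | VC [59]
  [8] addr=0x139 blk=39 s=7: MISS | VC [59, 55]
  [9] addr=0xe5 blk=28 s=4: MISS | VC [59, 55, 52]
  [10] addr=0x1ba blk=55 s=7: VC-HIT | VC [59, 39, 52]
  [11] addr=0x1a5 blk=52 s=4: VC-HIT | VC [59, 39, 28]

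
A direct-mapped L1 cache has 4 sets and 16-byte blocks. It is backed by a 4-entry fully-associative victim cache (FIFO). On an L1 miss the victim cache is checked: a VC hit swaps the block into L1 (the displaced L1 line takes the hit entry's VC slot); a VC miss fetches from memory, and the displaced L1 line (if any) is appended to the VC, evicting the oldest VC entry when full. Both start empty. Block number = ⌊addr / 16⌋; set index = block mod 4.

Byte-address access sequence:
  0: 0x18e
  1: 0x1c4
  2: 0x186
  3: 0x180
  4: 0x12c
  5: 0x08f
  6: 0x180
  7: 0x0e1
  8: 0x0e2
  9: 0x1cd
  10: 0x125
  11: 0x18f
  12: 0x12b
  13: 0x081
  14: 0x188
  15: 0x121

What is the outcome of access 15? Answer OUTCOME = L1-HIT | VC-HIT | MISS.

OUTCOME = L1-HIT

  [0] addr=0x18e blk=24 s=0: MISS | VC []
  [1] addr=0x1c4 blk=28 s=0: MISS | VC [24]
  [2] addr=0x186 blk=24 s=0: VC-HIT | VC [28]
  [3] addr=0x180 blk=24 s=0: L1-HIT | VC [28]
  [4] addr=0x12c blk=18 s=2: MISS | VC [28]
  [5] addr=0x8f blk=8 s=0: MISS | VC [28, 24]
  [6] addr=0x180 blk=24 s=0: VC-HIT | VC [28, 8]
  [7] addr=0xe1 blk=14 s=2: MISS | VC [28, 8, 18]
  [8] addr=0xe2 blk=14 s=2: L1-HIT | VC [28, 8, 18]
  [9] addr=0x1cd blk=28 s=0: VC-HIT | VC [24, 8, 18]
  [10] addr=0x125 blk=18 s=2: VC-HIT | VC [24, 8, 14]
  [11] addr=0x18f blk=24 s=0: VC-HIT | VC [28, 8, 14]
  [12] addr=0x12b blk=18 s=2: L1-HIT | VC [28, 8, 14]
  [13] addr=0x81 blk=8 s=0: VC-HIT | VC [28, 24, 14]
  [14] addr=0x188 blk=24 s=0: VC-HIT | VC [28, 8, 14]
  [15] addr=0x121 blk=18 s=2: L1-HIT | VC [28, 8, 14]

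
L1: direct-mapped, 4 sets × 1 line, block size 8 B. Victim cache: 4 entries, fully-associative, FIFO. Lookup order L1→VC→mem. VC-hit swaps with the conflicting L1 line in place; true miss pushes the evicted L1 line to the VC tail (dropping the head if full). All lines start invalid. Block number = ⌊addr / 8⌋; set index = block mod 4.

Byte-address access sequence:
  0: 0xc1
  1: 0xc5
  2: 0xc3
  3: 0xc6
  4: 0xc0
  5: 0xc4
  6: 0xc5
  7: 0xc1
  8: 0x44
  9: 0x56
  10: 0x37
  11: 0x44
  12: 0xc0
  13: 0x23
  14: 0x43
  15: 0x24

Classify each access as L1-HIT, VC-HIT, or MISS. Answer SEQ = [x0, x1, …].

#0 0xc1→b24/s0 MISS; vc=[]
#1 0xc5→b24/s0 L1-HIT; vc=[]
#2 0xc3→b24/s0 L1-HIT; vc=[]
#3 0xc6→b24/s0 L1-HIT; vc=[]
#4 0xc0→b24/s0 L1-HIT; vc=[]
#5 0xc4→b24/s0 L1-HIT; vc=[]
#6 0xc5→b24/s0 L1-HIT; vc=[]
#7 0xc1→b24/s0 L1-HIT; vc=[]
#8 0x44→b8/s0 MISS; vc=[24]
#9 0x56→b10/s2 MISS; vc=[24]
#10 0x37→b6/s2 MISS; vc=[24,10]
#11 0x44→b8/s0 L1-HIT; vc=[24,10]
#12 0xc0→b24/s0 VC-HIT; vc=[8,10]
#13 0x23→b4/s0 MISS; vc=[8,10,24]
#14 0x43→b8/s0 VC-HIT; vc=[4,10,24]
#15 0x24→b4/s0 VC-HIT; vc=[8,10,24]

SEQ = [MISS, L1-HIT, L1-HIT, L1-HIT, L1-HIT, L1-HIT, L1-HIT, L1-HIT, MISS, MISS, MISS, L1-HIT, VC-HIT, MISS, VC-HIT, VC-HIT]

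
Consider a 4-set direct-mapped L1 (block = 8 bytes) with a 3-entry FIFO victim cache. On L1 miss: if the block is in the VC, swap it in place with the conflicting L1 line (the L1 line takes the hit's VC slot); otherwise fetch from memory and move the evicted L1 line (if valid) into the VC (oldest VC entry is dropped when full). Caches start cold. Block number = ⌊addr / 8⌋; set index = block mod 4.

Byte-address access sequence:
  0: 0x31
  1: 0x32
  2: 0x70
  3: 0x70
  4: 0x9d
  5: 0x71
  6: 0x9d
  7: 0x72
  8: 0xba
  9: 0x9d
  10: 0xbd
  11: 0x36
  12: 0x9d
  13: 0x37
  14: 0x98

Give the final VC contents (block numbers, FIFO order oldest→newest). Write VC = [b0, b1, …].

  [0] addr=0x31 blk=6 s=2: MISS | VC []
  [1] addr=0x32 blk=6 s=2: L1-HIT | VC []
  [2] addr=0x70 blk=14 s=2: MISS | VC [6]
  [3] addr=0x70 blk=14 s=2: L1-HIT | VC [6]
  [4] addr=0x9d blk=19 s=3: MISS | VC [6]
  [5] addr=0x71 blk=14 s=2: L1-HIT | VC [6]
  [6] addr=0x9d blk=19 s=3: L1-HIT | VC [6]
  [7] addr=0x72 blk=14 s=2: L1-HIT | VC [6]
  [8] addr=0xba blk=23 s=3: MISS | VC [6, 19]
  [9] addr=0x9d blk=19 s=3: VC-HIT | VC [6, 23]
  [10] addr=0xbd blk=23 s=3: VC-HIT | VC [6, 19]
  [11] addr=0x36 blk=6 s=2: VC-HIT | VC [14, 19]
  [12] addr=0x9d blk=19 s=3: VC-HIT | VC [14, 23]
  [13] addr=0x37 blk=6 s=2: L1-HIT | VC [14, 23]
  [14] addr=0x98 blk=19 s=3: L1-HIT | VC [14, 23]

VC = [14, 23]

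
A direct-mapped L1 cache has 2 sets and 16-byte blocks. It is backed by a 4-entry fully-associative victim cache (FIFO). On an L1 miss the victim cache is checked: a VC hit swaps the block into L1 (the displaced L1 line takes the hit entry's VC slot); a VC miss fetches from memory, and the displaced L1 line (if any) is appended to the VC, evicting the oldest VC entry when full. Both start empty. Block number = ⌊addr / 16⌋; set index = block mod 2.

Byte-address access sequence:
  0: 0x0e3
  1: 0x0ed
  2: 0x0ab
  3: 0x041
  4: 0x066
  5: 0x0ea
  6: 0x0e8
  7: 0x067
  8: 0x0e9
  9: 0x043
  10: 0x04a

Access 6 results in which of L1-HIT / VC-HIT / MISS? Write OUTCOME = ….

OUTCOME = L1-HIT

  [0] addr=0xe3 blk=14 s=0: MISS | VC []
  [1] addr=0xed blk=14 s=0: L1-HIT | VC []
  [2] addr=0xab blk=10 s=0: MISS | VC [14]
  [3] addr=0x41 blk=4 s=0: MISS | VC [14, 10]
  [4] addr=0x66 blk=6 s=0: MISS | VC [14, 10, 4]
  [5] addr=0xea blk=14 s=0: VC-HIT | VC [6, 10, 4]
  [6] addr=0xe8 blk=14 s=0: L1-HIT | VC [6, 10, 4]
  [7] addr=0x67 blk=6 s=0: VC-HIT | VC [14, 10, 4]
  [8] addr=0xe9 blk=14 s=0: VC-HIT | VC [6, 10, 4]
  [9] addr=0x43 blk=4 s=0: VC-HIT | VC [6, 10, 14]
  [10] addr=0x4a blk=4 s=0: L1-HIT | VC [6, 10, 14]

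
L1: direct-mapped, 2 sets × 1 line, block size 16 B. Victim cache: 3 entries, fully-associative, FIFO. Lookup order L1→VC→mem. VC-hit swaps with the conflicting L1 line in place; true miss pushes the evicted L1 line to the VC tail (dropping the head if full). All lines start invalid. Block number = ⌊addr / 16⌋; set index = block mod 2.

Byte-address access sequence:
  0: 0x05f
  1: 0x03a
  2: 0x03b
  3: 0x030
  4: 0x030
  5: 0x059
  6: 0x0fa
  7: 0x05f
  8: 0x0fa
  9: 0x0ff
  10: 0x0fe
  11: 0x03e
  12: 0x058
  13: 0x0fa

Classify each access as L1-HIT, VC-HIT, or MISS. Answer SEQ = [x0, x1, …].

  [0] addr=0x5f blk=5 s=1: MISS | VC []
  [1] addr=0x3a blk=3 s=1: MISS | VC [5]
  [2] addr=0x3b blk=3 s=1: L1-HIT | VC [5]
  [3] addr=0x30 blk=3 s=1: L1-HIT | VC [5]
  [4] addr=0x30 blk=3 s=1: L1-HIT | VC [5]
  [5] addr=0x59 blk=5 s=1: VC-HIT | VC [3]
  [6] addr=0xfa blk=15 s=1: MISS | VC [3, 5]
  [7] addr=0x5f blk=5 s=1: VC-HIT | VC [3, 15]
  [8] addr=0xfa blk=15 s=1: VC-HIT | VC [3, 5]
  [9] addr=0xff blk=15 s=1: L1-HIT | VC [3, 5]
  [10] addr=0xfe blk=15 s=1: L1-HIT | VC [3, 5]
  [11] addr=0x3e blk=3 s=1: VC-HIT | VC [15, 5]
  [12] addr=0x58 blk=5 s=1: VC-HIT | VC [15, 3]
  [13] addr=0xfa blk=15 s=1: VC-HIT | VC [5, 3]

SEQ = [MISS, MISS, L1-HIT, L1-HIT, L1-HIT, VC-HIT, MISS, VC-HIT, VC-HIT, L1-HIT, L1-HIT, VC-HIT, VC-HIT, VC-HIT]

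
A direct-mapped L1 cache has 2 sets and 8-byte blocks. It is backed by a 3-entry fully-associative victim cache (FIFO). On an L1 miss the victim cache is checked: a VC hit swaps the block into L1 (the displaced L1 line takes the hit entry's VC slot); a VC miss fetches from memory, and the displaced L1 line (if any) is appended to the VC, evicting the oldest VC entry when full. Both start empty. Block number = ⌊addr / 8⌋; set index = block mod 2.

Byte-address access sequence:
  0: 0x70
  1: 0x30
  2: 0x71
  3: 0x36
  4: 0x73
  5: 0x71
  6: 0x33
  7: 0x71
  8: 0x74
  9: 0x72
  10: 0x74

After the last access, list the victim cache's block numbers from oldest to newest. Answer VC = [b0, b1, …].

#0 0x70→b14/s0 MISS; vc=[]
#1 0x30→b6/s0 MISS; vc=[14]
#2 0x71→b14/s0 VC-HIT; vc=[6]
#3 0x36→b6/s0 VC-HIT; vc=[14]
#4 0x73→b14/s0 VC-HIT; vc=[6]
#5 0x71→b14/s0 L1-HIT; vc=[6]
#6 0x33→b6/s0 VC-HIT; vc=[14]
#7 0x71→b14/s0 VC-HIT; vc=[6]
#8 0x74→b14/s0 L1-HIT; vc=[6]
#9 0x72→b14/s0 L1-HIT; vc=[6]
#10 0x74→b14/s0 L1-HIT; vc=[6]

VC = [6]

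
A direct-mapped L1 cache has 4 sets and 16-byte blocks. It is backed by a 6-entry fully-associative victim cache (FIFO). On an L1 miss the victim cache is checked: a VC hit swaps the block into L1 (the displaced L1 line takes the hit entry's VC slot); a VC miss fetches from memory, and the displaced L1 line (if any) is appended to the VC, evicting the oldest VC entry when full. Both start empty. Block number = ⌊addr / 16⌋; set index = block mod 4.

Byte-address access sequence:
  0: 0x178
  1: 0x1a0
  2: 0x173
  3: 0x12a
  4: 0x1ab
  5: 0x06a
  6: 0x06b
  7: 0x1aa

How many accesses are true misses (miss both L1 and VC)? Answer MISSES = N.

#0 0x178→b23/s3 MISS; vc=[]
#1 0x1a0→b26/s2 MISS; vc=[]
#2 0x173→b23/s3 L1-HIT; vc=[]
#3 0x12a→b18/s2 MISS; vc=[26]
#4 0x1ab→b26/s2 VC-HIT; vc=[18]
#5 0x6a→b6/s2 MISS; vc=[18,26]
#6 0x6b→b6/s2 L1-HIT; vc=[18,26]
#7 0x1aa→b26/s2 VC-HIT; vc=[18,6]

MISSES = 4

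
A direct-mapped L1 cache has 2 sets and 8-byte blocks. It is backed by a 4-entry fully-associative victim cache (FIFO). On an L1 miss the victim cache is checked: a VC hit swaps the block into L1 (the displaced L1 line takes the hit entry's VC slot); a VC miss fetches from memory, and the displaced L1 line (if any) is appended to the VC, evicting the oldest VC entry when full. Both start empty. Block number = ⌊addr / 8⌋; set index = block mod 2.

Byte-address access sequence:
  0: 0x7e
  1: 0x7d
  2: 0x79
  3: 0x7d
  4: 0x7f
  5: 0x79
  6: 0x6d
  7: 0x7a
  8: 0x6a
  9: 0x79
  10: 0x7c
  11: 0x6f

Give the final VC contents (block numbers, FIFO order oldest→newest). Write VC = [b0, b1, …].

#0 0x7e→b15/s1 MISS; vc=[]
#1 0x7d→b15/s1 L1-HIT; vc=[]
#2 0x79→b15/s1 L1-HIT; vc=[]
#3 0x7d→b15/s1 L1-HIT; vc=[]
#4 0x7f→b15/s1 L1-HIT; vc=[]
#5 0x79→b15/s1 L1-HIT; vc=[]
#6 0x6d→b13/s1 MISS; vc=[15]
#7 0x7a→b15/s1 VC-HIT; vc=[13]
#8 0x6a→b13/s1 VC-HIT; vc=[15]
#9 0x79→b15/s1 VC-HIT; vc=[13]
#10 0x7c→b15/s1 L1-HIT; vc=[13]
#11 0x6f→b13/s1 VC-HIT; vc=[15]

VC = [15]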